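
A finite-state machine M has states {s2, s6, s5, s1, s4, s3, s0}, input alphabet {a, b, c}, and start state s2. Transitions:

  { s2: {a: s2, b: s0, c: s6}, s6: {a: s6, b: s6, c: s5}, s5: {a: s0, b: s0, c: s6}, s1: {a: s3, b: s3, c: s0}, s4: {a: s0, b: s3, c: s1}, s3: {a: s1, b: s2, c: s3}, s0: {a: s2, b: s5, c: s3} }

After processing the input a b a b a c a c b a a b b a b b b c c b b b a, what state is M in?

s2

Trace: s2 -a-> s2 -b-> s0 -a-> s2 -b-> s0 -a-> s2 -c-> s6 -a-> s6 -c-> s5 -b-> s0 -a-> s2 -a-> s2 -b-> s0 -b-> s5 -a-> s0 -b-> s5 -b-> s0 -b-> s5 -c-> s6 -c-> s5 -b-> s0 -b-> s5 -b-> s0 -a-> s2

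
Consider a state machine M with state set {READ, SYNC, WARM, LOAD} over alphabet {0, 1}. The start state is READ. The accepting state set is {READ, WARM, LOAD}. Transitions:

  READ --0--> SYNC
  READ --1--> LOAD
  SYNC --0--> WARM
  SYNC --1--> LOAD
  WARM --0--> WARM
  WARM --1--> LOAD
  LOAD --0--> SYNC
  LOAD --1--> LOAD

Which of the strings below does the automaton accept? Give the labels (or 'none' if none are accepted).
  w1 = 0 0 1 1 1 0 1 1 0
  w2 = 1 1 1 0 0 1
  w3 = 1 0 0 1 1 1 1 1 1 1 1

w2, w3

w1: READ → SYNC → WARM → LOAD → LOAD → LOAD → SYNC → LOAD → LOAD → SYNC  → end SYNC, rejected
w2: READ → LOAD → LOAD → LOAD → SYNC → WARM → LOAD  → end LOAD, accepted
w3: READ → LOAD → SYNC → WARM → LOAD → LOAD → LOAD → LOAD → LOAD → LOAD → LOAD → LOAD  → end LOAD, accepted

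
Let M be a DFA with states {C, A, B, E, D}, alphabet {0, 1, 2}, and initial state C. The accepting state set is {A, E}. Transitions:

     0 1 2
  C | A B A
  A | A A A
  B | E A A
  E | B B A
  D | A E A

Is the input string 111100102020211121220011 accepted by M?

Trace: C -1-> B -1-> A -1-> A -1-> A -0-> A -0-> A -1-> A -0-> A -2-> A -0-> A -2-> A -0-> A -2-> A -1-> A -1-> A -1-> A -2-> A -1-> A -2-> A -2-> A -0-> A -0-> A -1-> A -1-> A
End state A is accepting.

Yes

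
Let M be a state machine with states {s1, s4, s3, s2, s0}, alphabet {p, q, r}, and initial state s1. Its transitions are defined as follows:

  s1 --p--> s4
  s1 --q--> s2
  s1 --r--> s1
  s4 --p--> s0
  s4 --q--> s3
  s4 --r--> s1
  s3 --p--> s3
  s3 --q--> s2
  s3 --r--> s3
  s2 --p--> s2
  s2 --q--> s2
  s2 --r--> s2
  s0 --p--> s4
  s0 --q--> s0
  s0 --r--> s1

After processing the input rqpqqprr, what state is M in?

Trace: s1 -r-> s1 -q-> s2 -p-> s2 -q-> s2 -q-> s2 -p-> s2 -r-> s2 -r-> s2

s2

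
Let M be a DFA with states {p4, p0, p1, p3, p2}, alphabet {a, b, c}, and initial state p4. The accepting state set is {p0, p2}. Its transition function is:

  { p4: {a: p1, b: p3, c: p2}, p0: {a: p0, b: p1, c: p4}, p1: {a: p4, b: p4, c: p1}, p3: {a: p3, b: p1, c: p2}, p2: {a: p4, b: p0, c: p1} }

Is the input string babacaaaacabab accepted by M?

No

Trace: p4 -b-> p3 -a-> p3 -b-> p1 -a-> p4 -c-> p2 -a-> p4 -a-> p1 -a-> p4 -a-> p1 -c-> p1 -a-> p4 -b-> p3 -a-> p3 -b-> p1
End state p1 is not accepting.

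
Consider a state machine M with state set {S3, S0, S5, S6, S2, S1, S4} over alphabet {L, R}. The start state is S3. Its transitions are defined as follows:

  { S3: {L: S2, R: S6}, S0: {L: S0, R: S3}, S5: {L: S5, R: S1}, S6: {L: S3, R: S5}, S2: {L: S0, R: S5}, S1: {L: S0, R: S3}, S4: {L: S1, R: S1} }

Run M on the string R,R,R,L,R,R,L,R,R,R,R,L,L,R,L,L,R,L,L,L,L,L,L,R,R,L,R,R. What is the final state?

S5

Trace: S3 -R-> S6 -R-> S5 -R-> S1 -L-> S0 -R-> S3 -R-> S6 -L-> S3 -R-> S6 -R-> S5 -R-> S1 -R-> S3 -L-> S2 -L-> S0 -R-> S3 -L-> S2 -L-> S0 -R-> S3 -L-> S2 -L-> S0 -L-> S0 -L-> S0 -L-> S0 -L-> S0 -R-> S3 -R-> S6 -L-> S3 -R-> S6 -R-> S5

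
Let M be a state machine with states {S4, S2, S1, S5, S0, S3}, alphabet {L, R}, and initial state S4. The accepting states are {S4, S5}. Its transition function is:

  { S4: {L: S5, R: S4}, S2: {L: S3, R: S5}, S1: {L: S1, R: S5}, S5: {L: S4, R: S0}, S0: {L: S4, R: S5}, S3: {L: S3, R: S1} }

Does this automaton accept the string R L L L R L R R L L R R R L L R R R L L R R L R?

start at S4
read 'R': S4 → S4
read 'L': S4 → S5
read 'L': S5 → S4
read 'L': S4 → S5
read 'R': S5 → S0
read 'L': S0 → S4
read 'R': S4 → S4
read 'R': S4 → S4
read 'L': S4 → S5
read 'L': S5 → S4
read 'R': S4 → S4
read 'R': S4 → S4
read 'R': S4 → S4
read 'L': S4 → S5
read 'L': S5 → S4
read 'R': S4 → S4
read 'R': S4 → S4
read 'R': S4 → S4
read 'L': S4 → S5
read 'L': S5 → S4
read 'R': S4 → S4
read 'R': S4 → S4
read 'L': S4 → S5
read 'R': S5 → S0
End state S0 is not accepting.

No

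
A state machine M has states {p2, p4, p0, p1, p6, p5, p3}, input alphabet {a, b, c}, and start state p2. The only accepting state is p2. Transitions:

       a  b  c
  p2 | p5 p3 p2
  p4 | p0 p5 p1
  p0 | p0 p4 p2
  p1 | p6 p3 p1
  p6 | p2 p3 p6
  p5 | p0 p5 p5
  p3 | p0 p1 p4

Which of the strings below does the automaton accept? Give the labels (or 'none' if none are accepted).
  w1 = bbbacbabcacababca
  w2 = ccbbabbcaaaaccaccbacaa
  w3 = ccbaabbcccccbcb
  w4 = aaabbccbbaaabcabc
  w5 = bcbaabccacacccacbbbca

none

w1: Trace: p2 -b-> p3 -b-> p1 -b-> p3 -a-> p0 -c-> p2 -b-> p3 -a-> p0 -b-> p4 -c-> p1 -a-> p6 -c-> p6 -a-> p2 -b-> p3 -a-> p0 -b-> p4 -c-> p1 -a-> p6  → end p6, rejected
w2: Trace: p2 -c-> p2 -c-> p2 -b-> p3 -b-> p1 -a-> p6 -b-> p3 -b-> p1 -c-> p1 -a-> p6 -a-> p2 -a-> p5 -a-> p0 -c-> p2 -c-> p2 -a-> p5 -c-> p5 -c-> p5 -b-> p5 -a-> p0 -c-> p2 -a-> p5 -a-> p0  → end p0, rejected
w3: Trace: p2 -c-> p2 -c-> p2 -b-> p3 -a-> p0 -a-> p0 -b-> p4 -b-> p5 -c-> p5 -c-> p5 -c-> p5 -c-> p5 -c-> p5 -b-> p5 -c-> p5 -b-> p5  → end p5, rejected
w4: Trace: p2 -a-> p5 -a-> p0 -a-> p0 -b-> p4 -b-> p5 -c-> p5 -c-> p5 -b-> p5 -b-> p5 -a-> p0 -a-> p0 -a-> p0 -b-> p4 -c-> p1 -a-> p6 -b-> p3 -c-> p4  → end p4, rejected
w5: Trace: p2 -b-> p3 -c-> p4 -b-> p5 -a-> p0 -a-> p0 -b-> p4 -c-> p1 -c-> p1 -a-> p6 -c-> p6 -a-> p2 -c-> p2 -c-> p2 -c-> p2 -a-> p5 -c-> p5 -b-> p5 -b-> p5 -b-> p5 -c-> p5 -a-> p0  → end p0, rejected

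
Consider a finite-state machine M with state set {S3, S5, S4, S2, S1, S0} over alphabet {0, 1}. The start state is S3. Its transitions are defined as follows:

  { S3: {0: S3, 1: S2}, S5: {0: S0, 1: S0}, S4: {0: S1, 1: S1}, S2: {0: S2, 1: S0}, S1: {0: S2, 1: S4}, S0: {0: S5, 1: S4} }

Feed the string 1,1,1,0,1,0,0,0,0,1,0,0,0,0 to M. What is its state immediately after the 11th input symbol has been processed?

S5

Trace: S3 -1-> S2 -1-> S0 -1-> S4 -0-> S1 -1-> S4 -0-> S1 -0-> S2 -0-> S2 -0-> S2 -1-> S0 -0-> S5
After 11 symbols: S5.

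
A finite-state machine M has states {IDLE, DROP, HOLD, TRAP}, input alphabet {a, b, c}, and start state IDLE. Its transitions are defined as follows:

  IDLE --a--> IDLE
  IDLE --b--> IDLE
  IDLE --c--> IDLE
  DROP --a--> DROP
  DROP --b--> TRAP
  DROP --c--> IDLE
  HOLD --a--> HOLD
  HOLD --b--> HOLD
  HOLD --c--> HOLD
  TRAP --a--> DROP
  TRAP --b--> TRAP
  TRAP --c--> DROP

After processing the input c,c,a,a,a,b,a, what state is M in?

start at IDLE
read 'c': IDLE → IDLE
read 'c': IDLE → IDLE
read 'a': IDLE → IDLE
read 'a': IDLE → IDLE
read 'a': IDLE → IDLE
read 'b': IDLE → IDLE
read 'a': IDLE → IDLE

IDLE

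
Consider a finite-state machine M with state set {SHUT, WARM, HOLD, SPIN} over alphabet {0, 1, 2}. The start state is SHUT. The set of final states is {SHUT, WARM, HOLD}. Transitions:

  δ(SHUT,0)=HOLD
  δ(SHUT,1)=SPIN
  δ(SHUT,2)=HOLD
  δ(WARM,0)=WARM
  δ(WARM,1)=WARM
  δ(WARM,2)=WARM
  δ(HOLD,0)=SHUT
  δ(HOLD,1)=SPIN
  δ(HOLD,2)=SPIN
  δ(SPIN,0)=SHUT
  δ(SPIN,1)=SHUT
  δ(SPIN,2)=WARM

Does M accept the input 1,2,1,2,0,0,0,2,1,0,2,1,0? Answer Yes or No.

Yes

Trace: SHUT -1-> SPIN -2-> WARM -1-> WARM -2-> WARM -0-> WARM -0-> WARM -0-> WARM -2-> WARM -1-> WARM -0-> WARM -2-> WARM -1-> WARM -0-> WARM
End state WARM is accepting.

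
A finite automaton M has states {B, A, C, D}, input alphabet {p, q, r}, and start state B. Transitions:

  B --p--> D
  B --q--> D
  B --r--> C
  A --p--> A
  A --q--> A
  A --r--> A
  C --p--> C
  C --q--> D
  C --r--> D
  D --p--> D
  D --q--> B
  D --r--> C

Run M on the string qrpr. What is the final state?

Trace: B -q-> D -r-> C -p-> C -r-> D

D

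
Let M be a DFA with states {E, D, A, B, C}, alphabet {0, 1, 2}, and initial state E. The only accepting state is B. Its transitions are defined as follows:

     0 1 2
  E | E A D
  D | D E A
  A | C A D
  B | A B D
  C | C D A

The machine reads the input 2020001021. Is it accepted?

No

start at E
read '2': E → D
read '0': D → D
read '2': D → A
read '0': A → C
read '0': C → C
read '0': C → C
read '1': C → D
read '0': D → D
read '2': D → A
read '1': A → A
End state A is not accepting.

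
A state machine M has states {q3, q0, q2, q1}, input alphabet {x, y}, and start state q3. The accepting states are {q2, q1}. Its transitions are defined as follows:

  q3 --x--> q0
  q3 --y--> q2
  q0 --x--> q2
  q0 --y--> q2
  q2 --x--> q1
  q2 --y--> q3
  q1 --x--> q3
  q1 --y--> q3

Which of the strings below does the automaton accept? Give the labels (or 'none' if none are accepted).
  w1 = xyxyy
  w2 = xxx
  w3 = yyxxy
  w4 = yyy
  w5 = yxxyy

w1: Trace: q3 -x-> q0 -y-> q2 -x-> q1 -y-> q3 -y-> q2  → end q2, accepted
w2: Trace: q3 -x-> q0 -x-> q2 -x-> q1  → end q1, accepted
w3: Trace: q3 -y-> q2 -y-> q3 -x-> q0 -x-> q2 -y-> q3  → end q3, rejected
w4: Trace: q3 -y-> q2 -y-> q3 -y-> q2  → end q2, accepted
w5: Trace: q3 -y-> q2 -x-> q1 -x-> q3 -y-> q2 -y-> q3  → end q3, rejected

w1, w2, w4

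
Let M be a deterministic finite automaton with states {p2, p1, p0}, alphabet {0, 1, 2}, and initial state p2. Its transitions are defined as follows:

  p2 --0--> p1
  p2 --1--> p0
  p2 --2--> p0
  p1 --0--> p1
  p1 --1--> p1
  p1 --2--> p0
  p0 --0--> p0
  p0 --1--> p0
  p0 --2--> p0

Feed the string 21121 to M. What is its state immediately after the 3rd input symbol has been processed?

start at p2
read '2': p2 → p0
read '1': p0 → p0
read '1': p0 → p0
After 3 symbols: p0.

p0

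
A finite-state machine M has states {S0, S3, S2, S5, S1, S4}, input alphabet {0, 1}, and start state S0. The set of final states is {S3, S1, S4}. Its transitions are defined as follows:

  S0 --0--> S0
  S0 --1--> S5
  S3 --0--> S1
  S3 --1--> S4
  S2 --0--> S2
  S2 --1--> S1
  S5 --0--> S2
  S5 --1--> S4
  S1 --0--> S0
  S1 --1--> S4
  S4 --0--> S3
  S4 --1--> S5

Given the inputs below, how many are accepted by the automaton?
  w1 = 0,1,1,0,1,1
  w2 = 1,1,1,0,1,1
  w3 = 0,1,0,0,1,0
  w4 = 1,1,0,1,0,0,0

w1:
  start at S0
  read '0': S0 → S0
  read '1': S0 → S5
  read '1': S5 → S4
  read '0': S4 → S3
  read '1': S3 → S4
  read '1': S4 → S5
  end S5, rejected
w2:
  start at S0
  read '1': S0 → S5
  read '1': S5 → S4
  read '1': S4 → S5
  read '0': S5 → S2
  read '1': S2 → S1
  read '1': S1 → S4
  end S4, accepted
w3:
  start at S0
  read '0': S0 → S0
  read '1': S0 → S5
  read '0': S5 → S2
  read '0': S2 → S2
  read '1': S2 → S1
  read '0': S1 → S0
  end S0, rejected
w4:
  start at S0
  read '1': S0 → S5
  read '1': S5 → S4
  read '0': S4 → S3
  read '1': S3 → S4
  read '0': S4 → S3
  read '0': S3 → S1
  read '0': S1 → S0
  end S0, rejected

1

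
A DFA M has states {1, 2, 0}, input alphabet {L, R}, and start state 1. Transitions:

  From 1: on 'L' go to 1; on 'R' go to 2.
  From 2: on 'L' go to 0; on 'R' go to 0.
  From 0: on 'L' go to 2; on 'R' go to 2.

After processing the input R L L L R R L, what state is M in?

2

1 → 2 → 0 → 2 → 0 → 2 → 0 → 2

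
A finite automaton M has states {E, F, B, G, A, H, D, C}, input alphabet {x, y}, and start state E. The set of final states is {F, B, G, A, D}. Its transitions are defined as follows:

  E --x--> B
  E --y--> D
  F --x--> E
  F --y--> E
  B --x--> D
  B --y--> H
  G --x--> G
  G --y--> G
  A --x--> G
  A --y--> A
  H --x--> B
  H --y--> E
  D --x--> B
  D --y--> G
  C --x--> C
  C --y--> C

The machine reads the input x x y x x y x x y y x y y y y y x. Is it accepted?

Yes

start at E
read 'x': E → B
read 'x': B → D
read 'y': D → G
read 'x': G → G
read 'x': G → G
read 'y': G → G
read 'x': G → G
read 'x': G → G
read 'y': G → G
read 'y': G → G
read 'x': G → G
read 'y': G → G
read 'y': G → G
read 'y': G → G
read 'y': G → G
read 'y': G → G
read 'x': G → G
End state G is accepting.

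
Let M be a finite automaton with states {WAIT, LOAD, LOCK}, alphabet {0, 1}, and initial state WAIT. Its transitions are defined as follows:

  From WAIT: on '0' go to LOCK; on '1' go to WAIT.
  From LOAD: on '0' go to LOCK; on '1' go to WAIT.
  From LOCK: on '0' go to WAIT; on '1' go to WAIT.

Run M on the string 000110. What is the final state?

start at WAIT
read '0': WAIT → LOCK
read '0': LOCK → WAIT
read '0': WAIT → LOCK
read '1': LOCK → WAIT
read '1': WAIT → WAIT
read '0': WAIT → LOCK

LOCK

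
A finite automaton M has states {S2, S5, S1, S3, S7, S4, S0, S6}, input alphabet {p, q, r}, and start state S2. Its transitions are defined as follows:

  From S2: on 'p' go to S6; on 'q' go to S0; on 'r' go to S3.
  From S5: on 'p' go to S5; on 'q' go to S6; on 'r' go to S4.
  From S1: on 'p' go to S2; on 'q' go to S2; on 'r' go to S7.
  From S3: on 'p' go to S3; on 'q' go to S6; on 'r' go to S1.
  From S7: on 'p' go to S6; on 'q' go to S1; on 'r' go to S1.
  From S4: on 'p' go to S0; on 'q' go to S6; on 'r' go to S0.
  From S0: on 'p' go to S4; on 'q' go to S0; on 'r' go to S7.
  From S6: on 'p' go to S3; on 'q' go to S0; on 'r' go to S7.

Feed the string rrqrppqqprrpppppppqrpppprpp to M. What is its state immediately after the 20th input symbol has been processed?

S7

Trace: S2 -r-> S3 -r-> S1 -q-> S2 -r-> S3 -p-> S3 -p-> S3 -q-> S6 -q-> S0 -p-> S4 -r-> S0 -r-> S7 -p-> S6 -p-> S3 -p-> S3 -p-> S3 -p-> S3 -p-> S3 -p-> S3 -q-> S6 -r-> S7
After 20 symbols: S7.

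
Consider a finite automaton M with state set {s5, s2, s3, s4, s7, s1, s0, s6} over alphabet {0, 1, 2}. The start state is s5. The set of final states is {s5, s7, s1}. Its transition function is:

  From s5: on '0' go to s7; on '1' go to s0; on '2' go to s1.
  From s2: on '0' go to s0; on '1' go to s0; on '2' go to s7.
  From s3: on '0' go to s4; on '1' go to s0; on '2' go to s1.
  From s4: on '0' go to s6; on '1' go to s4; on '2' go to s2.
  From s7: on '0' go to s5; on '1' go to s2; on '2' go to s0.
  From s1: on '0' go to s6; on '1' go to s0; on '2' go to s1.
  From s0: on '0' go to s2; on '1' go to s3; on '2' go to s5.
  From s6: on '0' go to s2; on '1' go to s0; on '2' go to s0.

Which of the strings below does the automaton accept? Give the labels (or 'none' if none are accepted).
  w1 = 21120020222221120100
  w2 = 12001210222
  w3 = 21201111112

w2, w3

w1:
  start at s5
  read '2': s5 → s1
  read '1': s1 → s0
  read '1': s0 → s3
  read '2': s3 → s1
  read '0': s1 → s6
  read '0': s6 → s2
  read '2': s2 → s7
  read '0': s7 → s5
  read '2': s5 → s1
  read '2': s1 → s1
  read '2': s1 → s1
  read '2': s1 → s1
  read '2': s1 → s1
  read '1': s1 → s0
  read '1': s0 → s3
  read '2': s3 → s1
  read '0': s1 → s6
  read '1': s6 → s0
  read '0': s0 → s2
  read '0': s2 → s0
  end s0, rejected
w2:
  start at s5
  read '1': s5 → s0
  read '2': s0 → s5
  read '0': s5 → s7
  read '0': s7 → s5
  read '1': s5 → s0
  read '2': s0 → s5
  read '1': s5 → s0
  read '0': s0 → s2
  read '2': s2 → s7
  read '2': s7 → s0
  read '2': s0 → s5
  end s5, accepted
w3:
  start at s5
  read '2': s5 → s1
  read '1': s1 → s0
  read '2': s0 → s5
  read '0': s5 → s7
  read '1': s7 → s2
  read '1': s2 → s0
  read '1': s0 → s3
  read '1': s3 → s0
  read '1': s0 → s3
  read '1': s3 → s0
  read '2': s0 → s5
  end s5, accepted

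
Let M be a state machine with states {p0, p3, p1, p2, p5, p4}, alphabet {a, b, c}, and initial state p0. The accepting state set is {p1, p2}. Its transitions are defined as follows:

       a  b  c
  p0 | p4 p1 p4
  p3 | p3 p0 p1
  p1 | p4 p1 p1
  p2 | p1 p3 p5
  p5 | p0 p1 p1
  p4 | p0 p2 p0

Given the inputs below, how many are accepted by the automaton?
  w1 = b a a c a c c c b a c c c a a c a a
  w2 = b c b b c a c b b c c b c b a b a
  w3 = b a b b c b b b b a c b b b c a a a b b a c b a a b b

w1:
  start at p0
  read 'b': p0 → p1
  read 'a': p1 → p4
  read 'a': p4 → p0
  read 'c': p0 → p4
  read 'a': p4 → p0
  read 'c': p0 → p4
  read 'c': p4 → p0
  read 'c': p0 → p4
  read 'b': p4 → p2
  read 'a': p2 → p1
  read 'c': p1 → p1
  read 'c': p1 → p1
  read 'c': p1 → p1
  read 'a': p1 → p4
  read 'a': p4 → p0
  read 'c': p0 → p4
  read 'a': p4 → p0
  read 'a': p0 → p4
  end p4, rejected
w2:
  start at p0
  read 'b': p0 → p1
  read 'c': p1 → p1
  read 'b': p1 → p1
  read 'b': p1 → p1
  read 'c': p1 → p1
  read 'a': p1 → p4
  read 'c': p4 → p0
  read 'b': p0 → p1
  read 'b': p1 → p1
  read 'c': p1 → p1
  read 'c': p1 → p1
  read 'b': p1 → p1
  read 'c': p1 → p1
  read 'b': p1 → p1
  read 'a': p1 → p4
  read 'b': p4 → p2
  read 'a': p2 → p1
  end p1, accepted
w3:
  start at p0
  read 'b': p0 → p1
  read 'a': p1 → p4
  read 'b': p4 → p2
  read 'b': p2 → p3
  read 'c': p3 → p1
  read 'b': p1 → p1
  read 'b': p1 → p1
  read 'b': p1 → p1
  read 'b': p1 → p1
  read 'a': p1 → p4
  read 'c': p4 → p0
  read 'b': p0 → p1
  read 'b': p1 → p1
  read 'b': p1 → p1
  read 'c': p1 → p1
  read 'a': p1 → p4
  read 'a': p4 → p0
  read 'a': p0 → p4
  read 'b': p4 → p2
  read 'b': p2 → p3
  read 'a': p3 → p3
  read 'c': p3 → p1
  read 'b': p1 → p1
  read 'a': p1 → p4
  read 'a': p4 → p0
  read 'b': p0 → p1
  read 'b': p1 → p1
  end p1, accepted

2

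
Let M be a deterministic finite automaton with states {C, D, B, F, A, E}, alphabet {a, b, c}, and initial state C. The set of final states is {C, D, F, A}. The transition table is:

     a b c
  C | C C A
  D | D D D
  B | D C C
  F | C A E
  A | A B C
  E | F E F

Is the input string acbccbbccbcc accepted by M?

Yes

start at C
read 'a': C → C
read 'c': C → A
read 'b': A → B
read 'c': B → C
read 'c': C → A
read 'b': A → B
read 'b': B → C
read 'c': C → A
read 'c': A → C
read 'b': C → C
read 'c': C → A
read 'c': A → C
End state C is accepting.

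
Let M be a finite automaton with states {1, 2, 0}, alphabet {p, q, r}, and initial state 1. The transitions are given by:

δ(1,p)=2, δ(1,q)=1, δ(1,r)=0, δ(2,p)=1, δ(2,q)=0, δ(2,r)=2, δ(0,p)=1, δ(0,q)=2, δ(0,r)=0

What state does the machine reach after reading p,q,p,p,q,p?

start at 1
read 'p': 1 → 2
read 'q': 2 → 0
read 'p': 0 → 1
read 'p': 1 → 2
read 'q': 2 → 0
read 'p': 0 → 1

1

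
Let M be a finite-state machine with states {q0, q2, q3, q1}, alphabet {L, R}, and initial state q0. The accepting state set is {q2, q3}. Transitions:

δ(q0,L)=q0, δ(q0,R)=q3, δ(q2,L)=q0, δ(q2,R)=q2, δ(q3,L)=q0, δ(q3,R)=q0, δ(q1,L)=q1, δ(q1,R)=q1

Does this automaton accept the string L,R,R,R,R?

start at q0
read 'L': q0 → q0
read 'R': q0 → q3
read 'R': q3 → q0
read 'R': q0 → q3
read 'R': q3 → q0
End state q0 is not accepting.

No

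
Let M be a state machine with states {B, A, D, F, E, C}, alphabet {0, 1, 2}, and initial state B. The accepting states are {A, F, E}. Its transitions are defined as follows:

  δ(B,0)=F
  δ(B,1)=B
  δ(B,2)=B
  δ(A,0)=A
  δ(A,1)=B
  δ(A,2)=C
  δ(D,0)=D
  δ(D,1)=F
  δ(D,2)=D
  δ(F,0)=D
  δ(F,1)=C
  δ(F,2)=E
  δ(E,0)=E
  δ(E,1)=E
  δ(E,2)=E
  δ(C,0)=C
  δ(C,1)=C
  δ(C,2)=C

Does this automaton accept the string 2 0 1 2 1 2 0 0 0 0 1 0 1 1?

No

B → B → F → C → C → C → C → C → C → C → C → C → C → C → C
End state C is not accepting.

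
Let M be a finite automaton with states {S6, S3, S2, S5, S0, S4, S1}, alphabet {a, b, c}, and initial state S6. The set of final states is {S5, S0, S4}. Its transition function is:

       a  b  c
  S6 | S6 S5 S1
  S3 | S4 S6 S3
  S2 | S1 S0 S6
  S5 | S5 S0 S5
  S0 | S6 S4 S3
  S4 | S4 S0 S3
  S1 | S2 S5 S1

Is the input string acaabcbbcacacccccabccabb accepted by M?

Yes

Trace: S6 -a-> S6 -c-> S1 -a-> S2 -a-> S1 -b-> S5 -c-> S5 -b-> S0 -b-> S4 -c-> S3 -a-> S4 -c-> S3 -a-> S4 -c-> S3 -c-> S3 -c-> S3 -c-> S3 -c-> S3 -a-> S4 -b-> S0 -c-> S3 -c-> S3 -a-> S4 -b-> S0 -b-> S4
End state S4 is accepting.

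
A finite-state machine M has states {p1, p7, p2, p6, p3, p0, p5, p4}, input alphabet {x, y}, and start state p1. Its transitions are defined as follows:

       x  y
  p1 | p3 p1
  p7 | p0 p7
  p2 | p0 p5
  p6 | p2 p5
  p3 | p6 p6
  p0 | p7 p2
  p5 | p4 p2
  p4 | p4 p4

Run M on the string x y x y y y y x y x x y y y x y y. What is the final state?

Trace: p1 -x-> p3 -y-> p6 -x-> p2 -y-> p5 -y-> p2 -y-> p5 -y-> p2 -x-> p0 -y-> p2 -x-> p0 -x-> p7 -y-> p7 -y-> p7 -y-> p7 -x-> p0 -y-> p2 -y-> p5

p5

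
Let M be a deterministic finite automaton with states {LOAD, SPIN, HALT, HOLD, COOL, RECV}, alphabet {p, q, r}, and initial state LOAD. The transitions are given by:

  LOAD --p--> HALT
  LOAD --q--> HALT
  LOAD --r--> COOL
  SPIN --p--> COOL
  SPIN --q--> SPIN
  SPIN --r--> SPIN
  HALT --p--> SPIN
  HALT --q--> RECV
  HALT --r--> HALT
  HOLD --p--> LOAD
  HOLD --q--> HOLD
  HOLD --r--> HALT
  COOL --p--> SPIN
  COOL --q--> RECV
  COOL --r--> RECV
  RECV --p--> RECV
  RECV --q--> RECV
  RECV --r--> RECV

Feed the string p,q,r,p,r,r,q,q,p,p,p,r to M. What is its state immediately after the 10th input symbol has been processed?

start at LOAD
read 'p': LOAD → HALT
read 'q': HALT → RECV
read 'r': RECV → RECV
read 'p': RECV → RECV
read 'r': RECV → RECV
read 'r': RECV → RECV
read 'q': RECV → RECV
read 'q': RECV → RECV
read 'p': RECV → RECV
read 'p': RECV → RECV
After 10 symbols: RECV.

RECV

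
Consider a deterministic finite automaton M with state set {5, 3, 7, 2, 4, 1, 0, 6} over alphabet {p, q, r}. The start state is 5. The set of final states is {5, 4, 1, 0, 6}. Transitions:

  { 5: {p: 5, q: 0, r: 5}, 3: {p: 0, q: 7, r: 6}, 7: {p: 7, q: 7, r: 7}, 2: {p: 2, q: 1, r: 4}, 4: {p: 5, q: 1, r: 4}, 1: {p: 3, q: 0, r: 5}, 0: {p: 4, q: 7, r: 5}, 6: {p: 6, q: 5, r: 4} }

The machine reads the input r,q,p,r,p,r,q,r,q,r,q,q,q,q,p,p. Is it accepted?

No

start at 5
read 'r': 5 → 5
read 'q': 5 → 0
read 'p': 0 → 4
read 'r': 4 → 4
read 'p': 4 → 5
read 'r': 5 → 5
read 'q': 5 → 0
read 'r': 0 → 5
read 'q': 5 → 0
read 'r': 0 → 5
read 'q': 5 → 0
read 'q': 0 → 7
read 'q': 7 → 7
read 'q': 7 → 7
read 'p': 7 → 7
read 'p': 7 → 7
End state 7 is not accepting.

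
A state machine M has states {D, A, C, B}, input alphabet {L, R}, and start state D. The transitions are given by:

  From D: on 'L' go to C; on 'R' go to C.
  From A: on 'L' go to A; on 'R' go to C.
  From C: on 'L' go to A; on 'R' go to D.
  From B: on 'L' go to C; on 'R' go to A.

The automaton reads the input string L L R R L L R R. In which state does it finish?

Trace: D -L-> C -L-> A -R-> C -R-> D -L-> C -L-> A -R-> C -R-> D

D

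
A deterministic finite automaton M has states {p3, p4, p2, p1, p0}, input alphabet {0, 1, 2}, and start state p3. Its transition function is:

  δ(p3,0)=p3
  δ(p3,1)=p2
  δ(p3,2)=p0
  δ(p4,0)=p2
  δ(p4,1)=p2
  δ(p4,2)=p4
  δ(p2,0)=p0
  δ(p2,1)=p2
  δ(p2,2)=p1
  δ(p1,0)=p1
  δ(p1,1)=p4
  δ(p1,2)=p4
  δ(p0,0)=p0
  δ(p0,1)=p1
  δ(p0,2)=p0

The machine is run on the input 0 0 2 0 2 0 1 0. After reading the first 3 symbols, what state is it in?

p3 → p3 → p3 → p0
After 3 symbols: p0.

p0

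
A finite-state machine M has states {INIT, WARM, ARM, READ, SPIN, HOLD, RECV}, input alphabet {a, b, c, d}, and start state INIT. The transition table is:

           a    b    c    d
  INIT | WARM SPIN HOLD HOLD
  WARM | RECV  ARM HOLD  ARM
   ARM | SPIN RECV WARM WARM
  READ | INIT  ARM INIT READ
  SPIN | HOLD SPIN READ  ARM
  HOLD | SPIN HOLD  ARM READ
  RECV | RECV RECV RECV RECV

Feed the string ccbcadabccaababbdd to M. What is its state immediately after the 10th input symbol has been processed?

Trace: INIT -c-> HOLD -c-> ARM -b-> RECV -c-> RECV -a-> RECV -d-> RECV -a-> RECV -b-> RECV -c-> RECV -c-> RECV
After 10 symbols: RECV.

RECV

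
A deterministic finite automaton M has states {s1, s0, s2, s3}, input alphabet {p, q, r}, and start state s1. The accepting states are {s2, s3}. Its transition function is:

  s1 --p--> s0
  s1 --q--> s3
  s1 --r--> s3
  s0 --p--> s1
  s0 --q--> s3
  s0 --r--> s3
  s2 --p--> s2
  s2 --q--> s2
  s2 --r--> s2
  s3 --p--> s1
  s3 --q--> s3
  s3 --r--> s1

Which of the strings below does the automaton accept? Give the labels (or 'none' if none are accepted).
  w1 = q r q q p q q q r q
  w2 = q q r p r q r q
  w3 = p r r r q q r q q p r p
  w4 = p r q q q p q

w1, w2, w4

w1: s1 → s3 → s1 → s3 → s3 → s1 → s3 → s3 → s3 → s1 → s3  → end s3, accepted
w2: s1 → s3 → s3 → s1 → s0 → s3 → s3 → s1 → s3  → end s3, accepted
w3: s1 → s0 → s3 → s1 → s3 → s3 → s3 → s1 → s3 → s3 → s1 → s3 → s1  → end s1, rejected
w4: s1 → s0 → s3 → s3 → s3 → s3 → s1 → s3  → end s3, accepted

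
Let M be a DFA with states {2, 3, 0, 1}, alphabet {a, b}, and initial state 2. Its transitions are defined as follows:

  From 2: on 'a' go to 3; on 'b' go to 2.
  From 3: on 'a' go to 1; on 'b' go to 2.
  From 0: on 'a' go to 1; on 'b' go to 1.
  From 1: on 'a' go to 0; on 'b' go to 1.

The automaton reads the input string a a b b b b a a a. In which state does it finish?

Trace: 2 -a-> 3 -a-> 1 -b-> 1 -b-> 1 -b-> 1 -b-> 1 -a-> 0 -a-> 1 -a-> 0

0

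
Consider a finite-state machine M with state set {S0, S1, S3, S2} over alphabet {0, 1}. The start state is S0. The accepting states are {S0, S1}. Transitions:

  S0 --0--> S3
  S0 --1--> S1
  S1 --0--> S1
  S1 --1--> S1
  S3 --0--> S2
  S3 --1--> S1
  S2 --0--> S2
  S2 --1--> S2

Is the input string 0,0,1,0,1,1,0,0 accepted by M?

No

S0 → S3 → S2 → S2 → S2 → S2 → S2 → S2 → S2
End state S2 is not accepting.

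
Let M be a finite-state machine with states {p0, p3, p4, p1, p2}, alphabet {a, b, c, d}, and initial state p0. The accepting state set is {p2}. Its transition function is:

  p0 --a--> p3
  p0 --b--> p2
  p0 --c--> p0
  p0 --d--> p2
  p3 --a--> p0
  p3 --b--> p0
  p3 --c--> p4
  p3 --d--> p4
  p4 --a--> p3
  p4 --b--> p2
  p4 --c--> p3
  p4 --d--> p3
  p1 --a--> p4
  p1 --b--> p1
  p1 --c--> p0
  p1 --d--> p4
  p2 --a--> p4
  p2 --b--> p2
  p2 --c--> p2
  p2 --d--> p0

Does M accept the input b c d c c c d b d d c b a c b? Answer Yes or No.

p0 → p2 → p2 → p0 → p0 → p0 → p0 → p2 → p2 → p0 → p2 → p2 → p2 → p4 → p3 → p0
End state p0 is not accepting.

No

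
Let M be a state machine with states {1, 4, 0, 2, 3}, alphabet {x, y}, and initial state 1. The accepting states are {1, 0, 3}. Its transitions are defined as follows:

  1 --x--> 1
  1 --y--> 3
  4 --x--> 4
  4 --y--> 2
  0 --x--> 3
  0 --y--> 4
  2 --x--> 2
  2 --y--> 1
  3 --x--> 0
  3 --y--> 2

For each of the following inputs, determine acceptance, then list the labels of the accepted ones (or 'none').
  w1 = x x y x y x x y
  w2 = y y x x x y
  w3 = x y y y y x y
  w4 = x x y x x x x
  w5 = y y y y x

w2, w4, w5

w1: Trace: 1 -x-> 1 -x-> 1 -y-> 3 -x-> 0 -y-> 4 -x-> 4 -x-> 4 -y-> 2  → end 2, rejected
w2: Trace: 1 -y-> 3 -y-> 2 -x-> 2 -x-> 2 -x-> 2 -y-> 1  → end 1, accepted
w3: Trace: 1 -x-> 1 -y-> 3 -y-> 2 -y-> 1 -y-> 3 -x-> 0 -y-> 4  → end 4, rejected
w4: Trace: 1 -x-> 1 -x-> 1 -y-> 3 -x-> 0 -x-> 3 -x-> 0 -x-> 3  → end 3, accepted
w5: Trace: 1 -y-> 3 -y-> 2 -y-> 1 -y-> 3 -x-> 0  → end 0, accepted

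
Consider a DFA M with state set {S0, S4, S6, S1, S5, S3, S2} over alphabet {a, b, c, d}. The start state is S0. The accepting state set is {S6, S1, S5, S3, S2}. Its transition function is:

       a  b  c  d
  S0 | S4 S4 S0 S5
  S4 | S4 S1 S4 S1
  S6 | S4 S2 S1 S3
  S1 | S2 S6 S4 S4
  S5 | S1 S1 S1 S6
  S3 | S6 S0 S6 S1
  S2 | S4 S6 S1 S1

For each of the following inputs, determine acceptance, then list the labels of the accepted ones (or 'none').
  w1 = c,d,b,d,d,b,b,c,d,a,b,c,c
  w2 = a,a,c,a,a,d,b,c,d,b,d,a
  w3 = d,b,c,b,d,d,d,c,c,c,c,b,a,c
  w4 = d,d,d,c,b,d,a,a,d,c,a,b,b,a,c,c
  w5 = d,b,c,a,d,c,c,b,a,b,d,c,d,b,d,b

w3, w5

w1: S0 → S0 → S5 → S1 → S4 → S1 → S6 → S2 → S1 → S4 → S4 → S1 → S4 → S4  → end S4, rejected
w2: S0 → S4 → S4 → S4 → S4 → S4 → S1 → S6 → S1 → S4 → S1 → S4 → S4  → end S4, rejected
w3: S0 → S5 → S1 → S4 → S1 → S4 → S1 → S4 → S4 → S4 → S4 → S4 → S1 → S2 → S1  → end S1, accepted
w4: S0 → S5 → S6 → S3 → S6 → S2 → S1 → S2 → S4 → S1 → S4 → S4 → S1 → S6 → S4 → S4 → S4  → end S4, rejected
w5: S0 → S5 → S1 → S4 → S4 → S1 → S4 → S4 → S1 → S2 → S6 → S3 → S6 → S3 → S0 → S5 → S1  → end S1, accepted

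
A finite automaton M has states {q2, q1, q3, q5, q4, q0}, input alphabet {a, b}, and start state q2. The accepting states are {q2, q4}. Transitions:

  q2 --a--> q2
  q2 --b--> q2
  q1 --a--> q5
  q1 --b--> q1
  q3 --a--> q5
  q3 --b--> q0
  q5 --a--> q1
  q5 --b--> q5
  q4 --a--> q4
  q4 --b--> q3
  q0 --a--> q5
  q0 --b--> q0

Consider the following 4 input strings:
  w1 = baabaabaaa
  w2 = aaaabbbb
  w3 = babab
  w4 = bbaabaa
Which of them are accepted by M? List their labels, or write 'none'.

w1, w2, w3, w4

w1: q2 → q2 → q2 → q2 → q2 → q2 → q2 → q2 → q2 → q2 → q2  → end q2, accepted
w2: q2 → q2 → q2 → q2 → q2 → q2 → q2 → q2 → q2  → end q2, accepted
w3: q2 → q2 → q2 → q2 → q2 → q2  → end q2, accepted
w4: q2 → q2 → q2 → q2 → q2 → q2 → q2 → q2  → end q2, accepted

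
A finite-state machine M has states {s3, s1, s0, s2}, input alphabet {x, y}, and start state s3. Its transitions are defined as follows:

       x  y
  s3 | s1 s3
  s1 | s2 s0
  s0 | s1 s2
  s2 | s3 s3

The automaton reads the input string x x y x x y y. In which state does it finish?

start at s3
read 'x': s3 → s1
read 'x': s1 → s2
read 'y': s2 → s3
read 'x': s3 → s1
read 'x': s1 → s2
read 'y': s2 → s3
read 'y': s3 → s3

s3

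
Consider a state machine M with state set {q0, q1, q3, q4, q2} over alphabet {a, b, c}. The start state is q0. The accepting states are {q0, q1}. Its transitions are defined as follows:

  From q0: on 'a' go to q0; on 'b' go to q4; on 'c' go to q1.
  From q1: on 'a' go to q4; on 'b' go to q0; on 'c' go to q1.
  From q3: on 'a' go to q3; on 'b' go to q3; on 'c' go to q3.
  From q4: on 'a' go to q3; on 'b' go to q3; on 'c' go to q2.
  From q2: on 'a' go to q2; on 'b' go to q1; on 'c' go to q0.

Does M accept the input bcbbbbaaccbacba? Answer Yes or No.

start at q0
read 'b': q0 → q4
read 'c': q4 → q2
read 'b': q2 → q1
read 'b': q1 → q0
read 'b': q0 → q4
read 'b': q4 → q3
read 'a': q3 → q3
read 'a': q3 → q3
read 'c': q3 → q3
read 'c': q3 → q3
read 'b': q3 → q3
read 'a': q3 → q3
read 'c': q3 → q3
read 'b': q3 → q3
read 'a': q3 → q3
End state q3 is not accepting.

No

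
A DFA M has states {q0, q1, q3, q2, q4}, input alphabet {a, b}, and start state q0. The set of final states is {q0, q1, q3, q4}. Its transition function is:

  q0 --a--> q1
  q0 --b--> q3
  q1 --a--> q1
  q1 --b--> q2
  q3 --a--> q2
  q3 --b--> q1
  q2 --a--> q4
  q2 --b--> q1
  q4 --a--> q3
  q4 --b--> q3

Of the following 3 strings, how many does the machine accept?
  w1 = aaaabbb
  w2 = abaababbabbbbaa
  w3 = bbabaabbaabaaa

w1:
  start at q0
  read 'a': q0 → q1
  read 'a': q1 → q1
  read 'a': q1 → q1
  read 'a': q1 → q1
  read 'b': q1 → q2
  read 'b': q2 → q1
  read 'b': q1 → q2
  end q2, rejected
w2:
  start at q0
  read 'a': q0 → q1
  read 'b': q1 → q2
  read 'a': q2 → q4
  read 'a': q4 → q3
  read 'b': q3 → q1
  read 'a': q1 → q1
  read 'b': q1 → q2
  read 'b': q2 → q1
  read 'a': q1 → q1
  read 'b': q1 → q2
  read 'b': q2 → q1
  read 'b': q1 → q2
  read 'b': q2 → q1
  read 'a': q1 → q1
  read 'a': q1 → q1
  end q1, accepted
w3:
  start at q0
  read 'b': q0 → q3
  read 'b': q3 → q1
  read 'a': q1 → q1
  read 'b': q1 → q2
  read 'a': q2 → q4
  read 'a': q4 → q3
  read 'b': q3 → q1
  read 'b': q1 → q2
  read 'a': q2 → q4
  read 'a': q4 → q3
  read 'b': q3 → q1
  read 'a': q1 → q1
  read 'a': q1 → q1
  read 'a': q1 → q1
  end q1, accepted

2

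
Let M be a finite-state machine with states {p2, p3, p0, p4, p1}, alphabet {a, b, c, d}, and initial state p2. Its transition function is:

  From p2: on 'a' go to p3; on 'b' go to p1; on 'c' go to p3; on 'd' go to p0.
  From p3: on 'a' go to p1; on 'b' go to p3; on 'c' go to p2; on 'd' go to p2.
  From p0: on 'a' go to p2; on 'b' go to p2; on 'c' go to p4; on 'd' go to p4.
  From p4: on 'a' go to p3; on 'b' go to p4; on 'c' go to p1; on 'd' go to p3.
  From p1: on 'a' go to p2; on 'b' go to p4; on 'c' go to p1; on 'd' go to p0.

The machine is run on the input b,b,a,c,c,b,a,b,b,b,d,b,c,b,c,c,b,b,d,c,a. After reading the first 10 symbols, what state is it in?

start at p2
read 'b': p2 → p1
read 'b': p1 → p4
read 'a': p4 → p3
read 'c': p3 → p2
read 'c': p2 → p3
read 'b': p3 → p3
read 'a': p3 → p1
read 'b': p1 → p4
read 'b': p4 → p4
read 'b': p4 → p4
After 10 symbols: p4.

p4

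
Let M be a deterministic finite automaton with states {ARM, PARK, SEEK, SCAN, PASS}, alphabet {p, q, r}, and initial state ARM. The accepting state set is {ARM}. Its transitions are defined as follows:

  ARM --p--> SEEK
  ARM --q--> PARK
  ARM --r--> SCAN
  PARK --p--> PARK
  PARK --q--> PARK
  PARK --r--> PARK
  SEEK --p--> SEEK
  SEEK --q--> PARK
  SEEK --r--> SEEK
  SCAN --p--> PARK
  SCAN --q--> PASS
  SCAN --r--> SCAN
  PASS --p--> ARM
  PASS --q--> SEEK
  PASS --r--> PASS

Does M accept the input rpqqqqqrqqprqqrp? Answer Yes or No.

ARM → SCAN → PARK → PARK → PARK → PARK → PARK → PARK → PARK → PARK → PARK → PARK → PARK → PARK → PARK → PARK → PARK
End state PARK is not accepting.

No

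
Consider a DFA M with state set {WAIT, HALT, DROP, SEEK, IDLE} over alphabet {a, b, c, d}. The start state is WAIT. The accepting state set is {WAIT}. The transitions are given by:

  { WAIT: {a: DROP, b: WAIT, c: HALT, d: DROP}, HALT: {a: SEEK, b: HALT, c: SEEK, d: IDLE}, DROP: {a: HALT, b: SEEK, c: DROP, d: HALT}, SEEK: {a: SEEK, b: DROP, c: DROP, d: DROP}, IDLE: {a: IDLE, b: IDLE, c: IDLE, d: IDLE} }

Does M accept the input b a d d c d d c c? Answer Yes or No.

WAIT → WAIT → DROP → HALT → IDLE → IDLE → IDLE → IDLE → IDLE → IDLE
End state IDLE is not accepting.

No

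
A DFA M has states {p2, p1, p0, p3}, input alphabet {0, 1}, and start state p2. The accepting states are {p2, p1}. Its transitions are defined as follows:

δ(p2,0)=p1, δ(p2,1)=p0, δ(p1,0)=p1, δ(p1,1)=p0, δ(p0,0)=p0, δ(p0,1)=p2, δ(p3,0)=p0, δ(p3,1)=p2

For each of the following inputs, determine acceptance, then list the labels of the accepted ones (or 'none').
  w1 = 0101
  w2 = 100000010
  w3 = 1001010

w1, w2

w1: Trace: p2 -0-> p1 -1-> p0 -0-> p0 -1-> p2  → end p2, accepted
w2: Trace: p2 -1-> p0 -0-> p0 -0-> p0 -0-> p0 -0-> p0 -0-> p0 -0-> p0 -1-> p2 -0-> p1  → end p1, accepted
w3: Trace: p2 -1-> p0 -0-> p0 -0-> p0 -1-> p2 -0-> p1 -1-> p0 -0-> p0  → end p0, rejected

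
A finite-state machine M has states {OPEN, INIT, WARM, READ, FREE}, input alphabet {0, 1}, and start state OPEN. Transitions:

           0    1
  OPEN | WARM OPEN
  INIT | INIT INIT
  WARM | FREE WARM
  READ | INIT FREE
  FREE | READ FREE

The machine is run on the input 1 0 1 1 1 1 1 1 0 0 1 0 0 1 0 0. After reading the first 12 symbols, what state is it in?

READ

start at OPEN
read '1': OPEN → OPEN
read '0': OPEN → WARM
read '1': WARM → WARM
read '1': WARM → WARM
read '1': WARM → WARM
read '1': WARM → WARM
read '1': WARM → WARM
read '1': WARM → WARM
read '0': WARM → FREE
read '0': FREE → READ
read '1': READ → FREE
read '0': FREE → READ
After 12 symbols: READ.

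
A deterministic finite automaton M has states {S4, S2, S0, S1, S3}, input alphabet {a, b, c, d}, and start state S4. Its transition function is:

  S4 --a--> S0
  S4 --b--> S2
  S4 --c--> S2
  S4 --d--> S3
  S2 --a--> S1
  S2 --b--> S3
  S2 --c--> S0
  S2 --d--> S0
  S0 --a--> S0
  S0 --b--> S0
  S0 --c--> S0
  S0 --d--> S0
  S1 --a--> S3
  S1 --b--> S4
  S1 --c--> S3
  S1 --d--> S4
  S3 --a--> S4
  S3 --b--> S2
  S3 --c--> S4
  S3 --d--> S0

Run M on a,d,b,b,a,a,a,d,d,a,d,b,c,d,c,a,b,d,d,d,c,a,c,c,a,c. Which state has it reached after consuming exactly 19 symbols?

Trace: S4 -a-> S0 -d-> S0 -b-> S0 -b-> S0 -a-> S0 -a-> S0 -a-> S0 -d-> S0 -d-> S0 -a-> S0 -d-> S0 -b-> S0 -c-> S0 -d-> S0 -c-> S0 -a-> S0 -b-> S0 -d-> S0 -d-> S0
After 19 symbols: S0.

S0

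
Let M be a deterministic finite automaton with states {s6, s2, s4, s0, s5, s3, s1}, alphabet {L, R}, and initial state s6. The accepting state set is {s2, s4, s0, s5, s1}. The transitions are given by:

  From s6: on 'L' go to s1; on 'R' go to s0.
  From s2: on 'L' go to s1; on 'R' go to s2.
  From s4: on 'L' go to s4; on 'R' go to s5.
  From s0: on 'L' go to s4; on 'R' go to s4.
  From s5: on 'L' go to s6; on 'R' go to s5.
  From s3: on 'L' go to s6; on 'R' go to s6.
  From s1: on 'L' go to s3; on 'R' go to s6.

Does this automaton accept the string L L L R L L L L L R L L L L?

No

start at s6
read 'L': s6 → s1
read 'L': s1 → s3
read 'L': s3 → s6
read 'R': s6 → s0
read 'L': s0 → s4
read 'L': s4 → s4
read 'L': s4 → s4
read 'L': s4 → s4
read 'L': s4 → s4
read 'R': s4 → s5
read 'L': s5 → s6
read 'L': s6 → s1
read 'L': s1 → s3
read 'L': s3 → s6
End state s6 is not accepting.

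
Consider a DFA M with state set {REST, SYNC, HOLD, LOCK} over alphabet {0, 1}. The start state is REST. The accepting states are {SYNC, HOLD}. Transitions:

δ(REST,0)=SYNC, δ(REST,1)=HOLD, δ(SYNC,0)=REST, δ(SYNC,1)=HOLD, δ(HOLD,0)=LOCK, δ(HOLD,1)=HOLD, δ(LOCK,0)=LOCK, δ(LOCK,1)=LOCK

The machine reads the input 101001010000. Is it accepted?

No

start at REST
read '1': REST → HOLD
read '0': HOLD → LOCK
read '1': LOCK → LOCK
read '0': LOCK → LOCK
read '0': LOCK → LOCK
read '1': LOCK → LOCK
read '0': LOCK → LOCK
read '1': LOCK → LOCK
read '0': LOCK → LOCK
read '0': LOCK → LOCK
read '0': LOCK → LOCK
read '0': LOCK → LOCK
End state LOCK is not accepting.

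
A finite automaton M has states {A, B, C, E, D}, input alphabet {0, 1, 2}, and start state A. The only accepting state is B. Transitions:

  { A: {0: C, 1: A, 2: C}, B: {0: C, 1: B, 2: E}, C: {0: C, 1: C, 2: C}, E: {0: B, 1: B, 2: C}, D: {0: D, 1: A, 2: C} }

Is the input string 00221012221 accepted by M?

No

start at A
read '0': A → C
read '0': C → C
read '2': C → C
read '2': C → C
read '1': C → C
read '0': C → C
read '1': C → C
read '2': C → C
read '2': C → C
read '2': C → C
read '1': C → C
End state C is not accepting.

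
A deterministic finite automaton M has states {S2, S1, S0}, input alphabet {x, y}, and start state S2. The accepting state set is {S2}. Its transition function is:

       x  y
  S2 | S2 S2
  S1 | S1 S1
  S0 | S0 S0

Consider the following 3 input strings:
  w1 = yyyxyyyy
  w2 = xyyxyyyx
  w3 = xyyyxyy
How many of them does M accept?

w1:
  start at S2
  read 'y': S2 → S2
  read 'y': S2 → S2
  read 'y': S2 → S2
  read 'x': S2 → S2
  read 'y': S2 → S2
  read 'y': S2 → S2
  read 'y': S2 → S2
  read 'y': S2 → S2
  end S2, accepted
w2:
  start at S2
  read 'x': S2 → S2
  read 'y': S2 → S2
  read 'y': S2 → S2
  read 'x': S2 → S2
  read 'y': S2 → S2
  read 'y': S2 → S2
  read 'y': S2 → S2
  read 'x': S2 → S2
  end S2, accepted
w3:
  start at S2
  read 'x': S2 → S2
  read 'y': S2 → S2
  read 'y': S2 → S2
  read 'y': S2 → S2
  read 'x': S2 → S2
  read 'y': S2 → S2
  read 'y': S2 → S2
  end S2, accepted

3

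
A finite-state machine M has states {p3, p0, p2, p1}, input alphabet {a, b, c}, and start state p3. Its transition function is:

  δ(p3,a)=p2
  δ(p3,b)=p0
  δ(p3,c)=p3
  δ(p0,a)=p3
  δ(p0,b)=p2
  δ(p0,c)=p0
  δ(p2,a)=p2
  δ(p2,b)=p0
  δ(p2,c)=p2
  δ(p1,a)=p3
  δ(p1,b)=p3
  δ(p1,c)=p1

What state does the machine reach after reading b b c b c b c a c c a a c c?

p3 → p0 → p2 → p2 → p0 → p0 → p2 → p2 → p2 → p2 → p2 → p2 → p2 → p2 → p2

p2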